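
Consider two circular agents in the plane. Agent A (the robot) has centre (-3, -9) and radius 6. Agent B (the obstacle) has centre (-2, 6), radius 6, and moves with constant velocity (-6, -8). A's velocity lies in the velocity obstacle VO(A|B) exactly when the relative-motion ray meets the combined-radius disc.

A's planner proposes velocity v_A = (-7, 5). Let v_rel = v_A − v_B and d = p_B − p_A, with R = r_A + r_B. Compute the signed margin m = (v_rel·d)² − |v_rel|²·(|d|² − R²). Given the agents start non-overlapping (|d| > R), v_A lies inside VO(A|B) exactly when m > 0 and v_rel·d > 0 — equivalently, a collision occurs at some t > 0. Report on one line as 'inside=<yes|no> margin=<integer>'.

d = (1, 15),  |d|² = 226;  R = 6+6 = 12,  c = 226−12² = 82
v_rel = (-1, 13),  |v_rel|² = 170;  v_rel·d = (-1)·(1) + (13)·(15) = 194
170·t² − 388·t + 82 = 0  ⇒  m = 194² − 170·82 = 23696
m = 23696 > 0,  v_rel·d = 194 > 0  ⇒  inside

inside=yes margin=23696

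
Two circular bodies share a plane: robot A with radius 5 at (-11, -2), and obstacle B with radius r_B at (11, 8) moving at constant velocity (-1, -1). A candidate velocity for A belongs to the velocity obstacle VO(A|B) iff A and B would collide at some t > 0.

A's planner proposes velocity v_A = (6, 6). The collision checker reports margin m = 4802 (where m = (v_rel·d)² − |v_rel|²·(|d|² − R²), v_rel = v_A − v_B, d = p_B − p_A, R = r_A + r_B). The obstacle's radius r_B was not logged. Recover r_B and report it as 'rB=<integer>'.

m = 4802
d = (22, 10);  v_rel = (7, 7),  |v_rel|² = 98
v_rel×d = (7)·(10) − (7)·(22) = -84
since m = R²·98 − (-84)²:  R² = (7056 + 4802) / 98 = 121
R = √121 = 11  ⇒  r_B = 11 − 5 = 6

rB=6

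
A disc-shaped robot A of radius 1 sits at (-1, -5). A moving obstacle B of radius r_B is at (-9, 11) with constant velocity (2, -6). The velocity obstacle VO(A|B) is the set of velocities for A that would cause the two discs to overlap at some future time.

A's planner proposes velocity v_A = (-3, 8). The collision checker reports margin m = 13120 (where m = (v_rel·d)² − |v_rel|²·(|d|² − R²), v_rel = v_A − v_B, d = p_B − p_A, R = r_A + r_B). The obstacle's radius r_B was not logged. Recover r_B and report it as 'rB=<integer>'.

m = 13120
d = (-8, 16);  v_rel = (-5, 14),  |v_rel|² = 221
v_rel×d = (-5)·(16) − (14)·(-8) = 32
since m = R²·221 − 32²:  R² = (1024 + 13120) / 221 = 64
R = √64 = 8  ⇒  r_B = 8 − 1 = 7

rB=7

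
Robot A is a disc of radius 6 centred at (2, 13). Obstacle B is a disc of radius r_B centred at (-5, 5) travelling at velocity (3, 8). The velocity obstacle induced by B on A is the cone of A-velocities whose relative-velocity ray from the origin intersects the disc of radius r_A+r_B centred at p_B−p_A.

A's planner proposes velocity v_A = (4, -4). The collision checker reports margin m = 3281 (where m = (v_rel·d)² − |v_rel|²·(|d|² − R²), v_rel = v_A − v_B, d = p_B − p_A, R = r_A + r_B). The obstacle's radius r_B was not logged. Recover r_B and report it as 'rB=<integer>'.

m = 3281
d = (-7, -8);  v_rel = (1, -12),  |v_rel|² = 145
v_rel×d = (1)·(-8) − (-12)·(-7) = -92
since m = R²·145 − (-92)²:  R² = (8464 + 3281) / 145 = 81
R = √81 = 9  ⇒  r_B = 9 − 6 = 3

rB=3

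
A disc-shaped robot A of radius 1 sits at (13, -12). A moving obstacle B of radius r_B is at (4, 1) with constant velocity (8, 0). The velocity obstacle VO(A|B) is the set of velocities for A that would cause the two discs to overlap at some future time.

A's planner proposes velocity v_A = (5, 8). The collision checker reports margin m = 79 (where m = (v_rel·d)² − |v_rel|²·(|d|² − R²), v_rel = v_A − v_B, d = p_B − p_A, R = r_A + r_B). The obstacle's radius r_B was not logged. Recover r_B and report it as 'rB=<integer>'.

m = 79
d = (-9, 13);  v_rel = (-3, 8),  |v_rel|² = 73
v_rel×d = (-3)·(13) − (8)·(-9) = 33
since m = R²·73 − 33²:  R² = (1089 + 79) / 73 = 16
R = √16 = 4  ⇒  r_B = 4 − 1 = 3

rB=3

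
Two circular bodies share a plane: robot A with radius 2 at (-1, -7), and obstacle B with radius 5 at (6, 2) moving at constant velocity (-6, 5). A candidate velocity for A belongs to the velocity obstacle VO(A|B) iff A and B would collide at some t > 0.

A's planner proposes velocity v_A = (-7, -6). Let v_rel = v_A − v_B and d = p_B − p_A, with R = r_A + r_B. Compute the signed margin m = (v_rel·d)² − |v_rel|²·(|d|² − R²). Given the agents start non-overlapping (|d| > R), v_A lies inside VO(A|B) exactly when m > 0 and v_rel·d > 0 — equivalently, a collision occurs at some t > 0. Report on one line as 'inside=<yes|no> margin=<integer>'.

d = (7, 9),  |d|² = 130;  R = 2+5 = 7,  c = 130−7² = 81
v_rel = (-1, -11),  |v_rel|² = 122;  v_rel·d = (-1)·(7) + (-11)·(9) = -106
122·t² + 212·t + 81 = 0  ⇒  m = (-106)² − 122·81 = 1354
m = 1354 > 0,  v_rel·d = -106 < 0  ⇒  outside

inside=no margin=1354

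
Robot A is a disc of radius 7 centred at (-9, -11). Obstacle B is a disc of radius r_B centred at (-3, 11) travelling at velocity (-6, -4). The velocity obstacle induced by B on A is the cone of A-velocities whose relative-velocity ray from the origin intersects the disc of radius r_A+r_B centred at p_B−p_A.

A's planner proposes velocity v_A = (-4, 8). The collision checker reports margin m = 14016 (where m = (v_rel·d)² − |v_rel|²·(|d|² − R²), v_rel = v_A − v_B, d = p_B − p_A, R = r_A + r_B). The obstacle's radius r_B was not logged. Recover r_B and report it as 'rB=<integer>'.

m = 14016
d = (6, 22);  v_rel = (2, 12),  |v_rel|² = 148
v_rel×d = (2)·(22) − (12)·(6) = -28
since m = R²·148 − (-28)²:  R² = (784 + 14016) / 148 = 100
R = √100 = 10  ⇒  r_B = 10 − 7 = 3

rB=3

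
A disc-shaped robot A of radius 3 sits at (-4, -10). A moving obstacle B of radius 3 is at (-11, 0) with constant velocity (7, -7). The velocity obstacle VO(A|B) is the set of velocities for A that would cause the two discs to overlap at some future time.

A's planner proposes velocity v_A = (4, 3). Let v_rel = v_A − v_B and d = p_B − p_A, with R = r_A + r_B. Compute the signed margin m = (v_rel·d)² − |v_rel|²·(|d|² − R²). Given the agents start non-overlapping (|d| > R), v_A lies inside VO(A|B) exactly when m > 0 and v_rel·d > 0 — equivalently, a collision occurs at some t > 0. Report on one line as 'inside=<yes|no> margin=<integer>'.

d = (-7, 10),  |d|² = 149;  R = 3+3 = 6,  c = 149−6² = 113
v_rel = (-3, 10),  |v_rel|² = 109;  v_rel·d = (-3)·(-7) + (10)·(10) = 121
109·t² − 242·t + 113 = 0  ⇒  m = 121² − 109·113 = 2324
m = 2324 > 0,  v_rel·d = 121 > 0  ⇒  inside

inside=yes margin=2324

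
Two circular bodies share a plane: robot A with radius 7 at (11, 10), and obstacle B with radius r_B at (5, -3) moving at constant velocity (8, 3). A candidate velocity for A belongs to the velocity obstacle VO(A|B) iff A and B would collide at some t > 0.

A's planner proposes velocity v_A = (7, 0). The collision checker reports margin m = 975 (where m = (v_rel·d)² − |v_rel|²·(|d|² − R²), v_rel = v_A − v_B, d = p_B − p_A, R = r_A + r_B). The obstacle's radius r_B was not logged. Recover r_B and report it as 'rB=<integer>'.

m = 975
d = (-6, -13);  v_rel = (-1, -3),  |v_rel|² = 10
v_rel×d = (-1)·(-13) − (-3)·(-6) = -5
since m = R²·10 − (-5)²:  R² = (25 + 975) / 10 = 100
R = √100 = 10  ⇒  r_B = 10 − 7 = 3

rB=3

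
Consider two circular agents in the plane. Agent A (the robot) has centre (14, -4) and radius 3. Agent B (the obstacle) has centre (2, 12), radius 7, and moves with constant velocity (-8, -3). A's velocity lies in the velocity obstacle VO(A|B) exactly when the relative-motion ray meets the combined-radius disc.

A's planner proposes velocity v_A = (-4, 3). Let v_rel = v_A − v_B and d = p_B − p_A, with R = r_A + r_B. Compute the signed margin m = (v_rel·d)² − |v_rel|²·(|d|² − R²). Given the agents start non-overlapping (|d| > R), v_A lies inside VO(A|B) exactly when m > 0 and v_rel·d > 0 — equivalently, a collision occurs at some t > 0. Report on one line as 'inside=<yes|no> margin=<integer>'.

d = (-12, 16),  |d|² = 400;  R = 3+7 = 10,  c = 400−10² = 300
v_rel = (4, 6),  |v_rel|² = 52;  v_rel·d = (4)·(-12) + (6)·(16) = 48
52·t² − 96·t + 300 = 0  ⇒  m = 48² − 52·300 = -13296
m = -13296 < 0,  v_rel·d = 48 > 0  ⇒  outside

inside=no margin=-13296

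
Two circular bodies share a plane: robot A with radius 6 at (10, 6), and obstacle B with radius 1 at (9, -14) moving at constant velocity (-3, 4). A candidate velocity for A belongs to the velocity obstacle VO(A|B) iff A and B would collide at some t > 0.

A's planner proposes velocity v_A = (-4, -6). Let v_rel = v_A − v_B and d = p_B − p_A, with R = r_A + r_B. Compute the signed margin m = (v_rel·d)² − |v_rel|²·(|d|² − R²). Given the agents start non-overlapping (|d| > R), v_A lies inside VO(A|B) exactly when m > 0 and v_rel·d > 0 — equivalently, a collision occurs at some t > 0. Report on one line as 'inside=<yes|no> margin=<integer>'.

d = (-1, -20),  |d|² = 401;  R = 6+1 = 7,  c = 401−7² = 352
v_rel = (-1, -10),  |v_rel|² = 101;  v_rel·d = (-1)·(-1) + (-10)·(-20) = 201
101·t² − 402·t + 352 = 0  ⇒  m = 201² − 101·352 = 4849
m = 4849 > 0,  v_rel·d = 201 > 0  ⇒  inside

inside=yes margin=4849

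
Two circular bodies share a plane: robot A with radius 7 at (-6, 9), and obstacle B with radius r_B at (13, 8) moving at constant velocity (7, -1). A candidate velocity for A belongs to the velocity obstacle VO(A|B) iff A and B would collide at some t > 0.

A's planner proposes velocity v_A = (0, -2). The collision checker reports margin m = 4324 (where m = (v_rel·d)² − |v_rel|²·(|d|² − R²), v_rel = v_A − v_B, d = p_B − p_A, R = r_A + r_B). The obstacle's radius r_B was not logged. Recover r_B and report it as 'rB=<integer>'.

m = 4324
d = (19, -1);  v_rel = (-7, -1),  |v_rel|² = 50
v_rel×d = (-7)·(-1) − (-1)·(19) = 26
since m = R²·50 − 26²:  R² = (676 + 4324) / 50 = 100
R = √100 = 10  ⇒  r_B = 10 − 7 = 3

rB=3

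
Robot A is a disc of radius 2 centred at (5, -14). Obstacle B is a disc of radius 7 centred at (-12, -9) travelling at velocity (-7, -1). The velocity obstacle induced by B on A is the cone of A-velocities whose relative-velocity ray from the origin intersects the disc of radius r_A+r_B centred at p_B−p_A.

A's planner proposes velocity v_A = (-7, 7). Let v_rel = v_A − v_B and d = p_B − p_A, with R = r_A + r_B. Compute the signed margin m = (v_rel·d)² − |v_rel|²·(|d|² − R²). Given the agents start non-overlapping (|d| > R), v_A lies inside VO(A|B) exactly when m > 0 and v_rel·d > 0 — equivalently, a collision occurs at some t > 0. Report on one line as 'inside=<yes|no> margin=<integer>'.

d = (-17, 5),  |d|² = 314;  R = 2+7 = 9,  c = 314−9² = 233
v_rel = (0, 8),  |v_rel|² = 64;  v_rel·d = (0)·(-17) + (8)·(5) = 40
64·t² − 80·t + 233 = 0  ⇒  m = 40² − 64·233 = -13312
m = -13312 < 0,  v_rel·d = 40 > 0  ⇒  outside

inside=no margin=-13312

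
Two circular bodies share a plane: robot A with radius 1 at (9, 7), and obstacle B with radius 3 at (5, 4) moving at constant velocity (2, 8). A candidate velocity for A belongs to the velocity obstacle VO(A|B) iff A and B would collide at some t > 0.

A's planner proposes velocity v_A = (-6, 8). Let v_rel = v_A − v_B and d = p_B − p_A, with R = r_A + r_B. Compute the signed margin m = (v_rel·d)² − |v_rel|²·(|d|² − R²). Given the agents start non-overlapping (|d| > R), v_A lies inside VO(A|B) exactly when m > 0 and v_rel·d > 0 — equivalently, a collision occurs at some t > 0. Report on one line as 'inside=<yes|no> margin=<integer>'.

d = (-4, -3),  |d|² = 25;  R = 1+3 = 4,  c = 25−4² = 9
v_rel = (-8, 0),  |v_rel|² = 64;  v_rel·d = (-8)·(-4) + (0)·(-3) = 32
64·t² − 64·t + 9 = 0  ⇒  m = 32² − 64·9 = 448
m = 448 > 0,  v_rel·d = 32 > 0  ⇒  inside

inside=yes margin=448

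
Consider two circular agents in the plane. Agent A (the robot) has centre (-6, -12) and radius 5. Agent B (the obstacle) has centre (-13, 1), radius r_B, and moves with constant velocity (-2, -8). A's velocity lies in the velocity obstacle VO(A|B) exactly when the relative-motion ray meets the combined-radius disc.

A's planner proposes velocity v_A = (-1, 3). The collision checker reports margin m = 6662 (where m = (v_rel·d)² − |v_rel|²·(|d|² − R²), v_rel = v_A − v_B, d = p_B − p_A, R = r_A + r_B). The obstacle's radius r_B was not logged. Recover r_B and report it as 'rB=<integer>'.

m = 6662
d = (-7, 13);  v_rel = (1, 11),  |v_rel|² = 122
v_rel×d = (1)·(13) − (11)·(-7) = 90
since m = R²·122 − 90²:  R² = (8100 + 6662) / 122 = 121
R = √121 = 11  ⇒  r_B = 11 − 5 = 6

rB=6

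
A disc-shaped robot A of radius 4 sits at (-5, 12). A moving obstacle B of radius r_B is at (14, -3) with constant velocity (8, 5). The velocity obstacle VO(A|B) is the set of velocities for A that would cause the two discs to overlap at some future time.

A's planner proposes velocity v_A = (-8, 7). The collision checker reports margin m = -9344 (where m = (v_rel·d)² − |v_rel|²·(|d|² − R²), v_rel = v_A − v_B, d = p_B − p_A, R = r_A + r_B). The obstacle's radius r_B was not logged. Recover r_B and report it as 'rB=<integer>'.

m = -9344
d = (19, -15);  v_rel = (-16, 2),  |v_rel|² = 260
v_rel×d = (-16)·(-15) − (2)·(19) = 202
since m = R²·260 − 202²:  R² = (40804 + -9344) / 260 = 121
R = √121 = 11  ⇒  r_B = 11 − 4 = 7

rB=7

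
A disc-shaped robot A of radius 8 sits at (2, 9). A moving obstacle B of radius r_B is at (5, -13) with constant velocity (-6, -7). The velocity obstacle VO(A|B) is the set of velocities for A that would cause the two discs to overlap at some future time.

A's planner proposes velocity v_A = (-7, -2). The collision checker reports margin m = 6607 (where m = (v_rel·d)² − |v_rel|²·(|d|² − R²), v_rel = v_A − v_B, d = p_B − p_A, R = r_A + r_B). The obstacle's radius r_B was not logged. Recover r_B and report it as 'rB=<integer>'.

m = 6607
d = (3, -22);  v_rel = (-1, 5),  |v_rel|² = 26
v_rel×d = (-1)·(-22) − (5)·(3) = 7
since m = R²·26 − 7²:  R² = (49 + 6607) / 26 = 256
R = √256 = 16  ⇒  r_B = 16 − 8 = 8

rB=8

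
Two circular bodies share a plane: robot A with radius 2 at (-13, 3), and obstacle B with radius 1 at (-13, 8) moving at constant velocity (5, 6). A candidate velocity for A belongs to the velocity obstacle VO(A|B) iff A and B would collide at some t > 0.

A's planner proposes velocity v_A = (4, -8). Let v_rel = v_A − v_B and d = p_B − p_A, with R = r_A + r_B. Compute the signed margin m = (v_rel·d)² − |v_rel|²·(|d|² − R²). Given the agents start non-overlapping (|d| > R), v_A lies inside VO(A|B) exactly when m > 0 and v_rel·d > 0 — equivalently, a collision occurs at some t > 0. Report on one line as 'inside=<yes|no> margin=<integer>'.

d = (0, 5),  |d|² = 25;  R = 2+1 = 3,  c = 25−3² = 16
v_rel = (-1, -14),  |v_rel|² = 197;  v_rel·d = (-1)·(0) + (-14)·(5) = -70
197·t² + 140·t + 16 = 0  ⇒  m = (-70)² − 197·16 = 1748
m = 1748 > 0,  v_rel·d = -70 < 0  ⇒  outside

inside=no margin=1748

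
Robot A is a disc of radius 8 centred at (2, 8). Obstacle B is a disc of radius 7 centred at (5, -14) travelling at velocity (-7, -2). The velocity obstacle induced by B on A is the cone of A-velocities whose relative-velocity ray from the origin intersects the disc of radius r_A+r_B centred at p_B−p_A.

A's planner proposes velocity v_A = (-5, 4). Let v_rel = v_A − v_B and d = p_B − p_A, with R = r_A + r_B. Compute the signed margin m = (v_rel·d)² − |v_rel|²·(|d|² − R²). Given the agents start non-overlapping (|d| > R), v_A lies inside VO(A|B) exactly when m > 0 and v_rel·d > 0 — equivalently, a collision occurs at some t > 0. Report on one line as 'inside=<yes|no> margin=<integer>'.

d = (3, -22),  |d|² = 493;  R = 8+7 = 15,  c = 493−15² = 268
v_rel = (2, 6),  |v_rel|² = 40;  v_rel·d = (2)·(3) + (6)·(-22) = -126
40·t² + 252·t + 268 = 0  ⇒  m = (-126)² − 40·268 = 5156
m = 5156 > 0,  v_rel·d = -126 < 0  ⇒  outside

inside=no margin=5156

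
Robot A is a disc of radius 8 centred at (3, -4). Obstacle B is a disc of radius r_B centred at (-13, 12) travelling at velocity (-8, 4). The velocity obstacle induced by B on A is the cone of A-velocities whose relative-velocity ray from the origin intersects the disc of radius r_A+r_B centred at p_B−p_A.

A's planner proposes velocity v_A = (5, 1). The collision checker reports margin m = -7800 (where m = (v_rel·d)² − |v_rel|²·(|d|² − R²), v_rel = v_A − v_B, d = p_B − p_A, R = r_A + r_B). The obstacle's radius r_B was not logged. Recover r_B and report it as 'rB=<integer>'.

m = -7800
d = (-16, 16);  v_rel = (13, -3),  |v_rel|² = 178
v_rel×d = (13)·(16) − (-3)·(-16) = 160
since m = R²·178 − 160²:  R² = (25600 + -7800) / 178 = 100
R = √100 = 10  ⇒  r_B = 10 − 8 = 2

rB=2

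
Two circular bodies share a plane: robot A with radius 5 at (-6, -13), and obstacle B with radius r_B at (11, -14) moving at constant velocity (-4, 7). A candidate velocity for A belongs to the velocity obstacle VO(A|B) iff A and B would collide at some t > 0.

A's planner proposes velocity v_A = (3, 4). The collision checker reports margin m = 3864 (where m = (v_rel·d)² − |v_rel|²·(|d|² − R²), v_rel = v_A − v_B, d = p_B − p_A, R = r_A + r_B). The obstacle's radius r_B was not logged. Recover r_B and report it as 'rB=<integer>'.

m = 3864
d = (17, -1);  v_rel = (7, -3),  |v_rel|² = 58
v_rel×d = (7)·(-1) − (-3)·(17) = 44
since m = R²·58 − 44²:  R² = (1936 + 3864) / 58 = 100
R = √100 = 10  ⇒  r_B = 10 − 5 = 5

rB=5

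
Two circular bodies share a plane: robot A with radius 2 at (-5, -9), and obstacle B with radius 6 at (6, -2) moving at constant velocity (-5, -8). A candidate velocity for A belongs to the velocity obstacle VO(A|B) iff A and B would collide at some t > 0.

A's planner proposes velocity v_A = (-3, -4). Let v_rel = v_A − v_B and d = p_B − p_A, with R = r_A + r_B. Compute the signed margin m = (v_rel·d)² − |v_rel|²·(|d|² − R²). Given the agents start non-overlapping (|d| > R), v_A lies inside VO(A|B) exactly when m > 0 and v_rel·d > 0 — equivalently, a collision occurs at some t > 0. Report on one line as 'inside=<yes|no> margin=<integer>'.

d = (11, 7),  |d|² = 170;  R = 2+6 = 8,  c = 170−8² = 106
v_rel = (2, 4),  |v_rel|² = 20;  v_rel·d = (2)·(11) + (4)·(7) = 50
20·t² − 100·t + 106 = 0  ⇒  m = 50² − 20·106 = 380
m = 380 > 0,  v_rel·d = 50 > 0  ⇒  inside

inside=yes margin=380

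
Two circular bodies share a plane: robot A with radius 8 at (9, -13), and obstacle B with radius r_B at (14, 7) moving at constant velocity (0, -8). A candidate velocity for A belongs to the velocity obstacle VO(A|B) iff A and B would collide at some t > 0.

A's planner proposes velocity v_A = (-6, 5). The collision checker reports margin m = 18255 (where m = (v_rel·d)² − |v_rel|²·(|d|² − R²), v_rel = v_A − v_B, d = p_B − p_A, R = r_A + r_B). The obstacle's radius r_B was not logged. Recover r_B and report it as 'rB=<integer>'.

m = 18255
d = (5, 20);  v_rel = (-6, 13),  |v_rel|² = 205
v_rel×d = (-6)·(20) − (13)·(5) = -185
since m = R²·205 − (-185)²:  R² = (34225 + 18255) / 205 = 256
R = √256 = 16  ⇒  r_B = 16 − 8 = 8

rB=8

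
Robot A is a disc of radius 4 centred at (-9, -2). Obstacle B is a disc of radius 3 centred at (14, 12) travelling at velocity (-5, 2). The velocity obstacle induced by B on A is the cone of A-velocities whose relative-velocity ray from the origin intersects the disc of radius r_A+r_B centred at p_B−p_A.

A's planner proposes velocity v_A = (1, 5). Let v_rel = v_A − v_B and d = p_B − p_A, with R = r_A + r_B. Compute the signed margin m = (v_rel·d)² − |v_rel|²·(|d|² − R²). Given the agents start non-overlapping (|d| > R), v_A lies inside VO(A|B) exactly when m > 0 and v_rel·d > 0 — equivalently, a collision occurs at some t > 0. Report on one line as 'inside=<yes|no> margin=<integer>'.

d = (23, 14),  |d|² = 725;  R = 4+3 = 7,  c = 725−7² = 676
v_rel = (6, 3),  |v_rel|² = 45;  v_rel·d = (6)·(23) + (3)·(14) = 180
45·t² − 360·t + 676 = 0  ⇒  m = 180² − 45·676 = 1980
m = 1980 > 0,  v_rel·d = 180 > 0  ⇒  inside

inside=yes margin=1980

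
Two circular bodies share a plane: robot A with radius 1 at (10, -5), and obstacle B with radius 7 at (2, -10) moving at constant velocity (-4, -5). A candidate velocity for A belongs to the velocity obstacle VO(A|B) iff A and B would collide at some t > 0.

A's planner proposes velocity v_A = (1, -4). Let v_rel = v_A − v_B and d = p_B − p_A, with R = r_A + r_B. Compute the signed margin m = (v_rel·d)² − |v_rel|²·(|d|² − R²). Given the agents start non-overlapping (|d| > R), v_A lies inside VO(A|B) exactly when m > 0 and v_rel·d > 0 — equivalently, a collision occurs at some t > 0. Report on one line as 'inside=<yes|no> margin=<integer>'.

d = (-8, -5),  |d|² = 89;  R = 1+7 = 8,  c = 89−8² = 25
v_rel = (5, 1),  |v_rel|² = 26;  v_rel·d = (5)·(-8) + (1)·(-5) = -45
26·t² + 90·t + 25 = 0  ⇒  m = (-45)² − 26·25 = 1375
m = 1375 > 0,  v_rel·d = -45 < 0  ⇒  outside

inside=no margin=1375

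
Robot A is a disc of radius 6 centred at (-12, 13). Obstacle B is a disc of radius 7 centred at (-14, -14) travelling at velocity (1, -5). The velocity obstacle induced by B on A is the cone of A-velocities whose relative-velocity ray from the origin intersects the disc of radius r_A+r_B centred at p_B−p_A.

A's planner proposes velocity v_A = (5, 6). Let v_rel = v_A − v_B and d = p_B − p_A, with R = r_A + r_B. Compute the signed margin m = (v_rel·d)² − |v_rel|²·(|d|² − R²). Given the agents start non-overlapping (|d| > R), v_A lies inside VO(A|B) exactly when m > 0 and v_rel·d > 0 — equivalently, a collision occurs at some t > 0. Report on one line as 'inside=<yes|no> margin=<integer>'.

d = (-2, -27),  |d|² = 733;  R = 6+7 = 13,  c = 733−13² = 564
v_rel = (4, 11),  |v_rel|² = 137;  v_rel·d = (4)·(-2) + (11)·(-27) = -305
137·t² + 610·t + 564 = 0  ⇒  m = (-305)² − 137·564 = 15757
m = 15757 > 0,  v_rel·d = -305 < 0  ⇒  outside

inside=no margin=15757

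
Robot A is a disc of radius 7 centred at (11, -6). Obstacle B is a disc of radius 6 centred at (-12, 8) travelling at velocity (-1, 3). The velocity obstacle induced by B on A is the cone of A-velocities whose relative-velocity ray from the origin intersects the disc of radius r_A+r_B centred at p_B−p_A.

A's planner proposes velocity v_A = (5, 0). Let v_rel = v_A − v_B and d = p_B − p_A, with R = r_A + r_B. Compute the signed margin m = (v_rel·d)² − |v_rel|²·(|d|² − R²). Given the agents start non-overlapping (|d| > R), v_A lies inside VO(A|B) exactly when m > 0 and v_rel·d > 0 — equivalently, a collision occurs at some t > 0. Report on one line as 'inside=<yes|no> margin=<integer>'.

d = (-23, 14),  |d|² = 725;  R = 7+6 = 13,  c = 725−13² = 556
v_rel = (6, -3),  |v_rel|² = 45;  v_rel·d = (6)·(-23) + (-3)·(14) = -180
45·t² + 360·t + 556 = 0  ⇒  m = (-180)² − 45·556 = 7380
m = 7380 > 0,  v_rel·d = -180 < 0  ⇒  outside

inside=no margin=7380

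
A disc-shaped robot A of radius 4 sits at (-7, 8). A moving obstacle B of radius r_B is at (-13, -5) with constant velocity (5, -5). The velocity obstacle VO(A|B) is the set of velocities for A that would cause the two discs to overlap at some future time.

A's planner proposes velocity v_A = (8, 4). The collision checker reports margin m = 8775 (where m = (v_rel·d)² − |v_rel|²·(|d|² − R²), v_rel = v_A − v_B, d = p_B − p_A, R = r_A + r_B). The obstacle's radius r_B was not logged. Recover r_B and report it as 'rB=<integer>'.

m = 8775
d = (-6, -13);  v_rel = (3, 9),  |v_rel|² = 90
v_rel×d = (3)·(-13) − (9)·(-6) = 15
since m = R²·90 − 15²:  R² = (225 + 8775) / 90 = 100
R = √100 = 10  ⇒  r_B = 10 − 4 = 6

rB=6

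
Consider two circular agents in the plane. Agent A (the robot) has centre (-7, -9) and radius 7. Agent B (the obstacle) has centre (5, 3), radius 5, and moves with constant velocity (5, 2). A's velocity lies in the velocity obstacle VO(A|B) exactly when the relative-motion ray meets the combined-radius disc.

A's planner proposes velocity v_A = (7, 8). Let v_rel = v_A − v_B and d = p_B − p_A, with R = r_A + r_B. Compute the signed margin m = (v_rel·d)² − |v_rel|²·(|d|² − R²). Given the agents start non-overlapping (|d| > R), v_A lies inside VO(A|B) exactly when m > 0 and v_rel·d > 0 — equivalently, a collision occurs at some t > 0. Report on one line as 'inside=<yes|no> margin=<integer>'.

d = (12, 12),  |d|² = 288;  R = 7+5 = 12,  c = 288−12² = 144
v_rel = (2, 6),  |v_rel|² = 40;  v_rel·d = (2)·(12) + (6)·(12) = 96
40·t² − 192·t + 144 = 0  ⇒  m = 96² − 40·144 = 3456
m = 3456 > 0,  v_rel·d = 96 > 0  ⇒  inside

inside=yes margin=3456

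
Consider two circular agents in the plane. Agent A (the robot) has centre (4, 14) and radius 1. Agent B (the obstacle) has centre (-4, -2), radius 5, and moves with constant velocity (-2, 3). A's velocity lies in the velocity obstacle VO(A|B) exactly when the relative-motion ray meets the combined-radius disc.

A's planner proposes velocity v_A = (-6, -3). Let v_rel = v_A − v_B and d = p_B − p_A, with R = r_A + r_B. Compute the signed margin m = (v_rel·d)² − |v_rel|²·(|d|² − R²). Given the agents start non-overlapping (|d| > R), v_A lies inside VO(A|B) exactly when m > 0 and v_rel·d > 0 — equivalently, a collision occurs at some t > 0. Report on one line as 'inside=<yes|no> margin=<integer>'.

d = (-8, -16),  |d|² = 320;  R = 1+5 = 6,  c = 320−6² = 284
v_rel = (-4, -6),  |v_rel|² = 52;  v_rel·d = (-4)·(-8) + (-6)·(-16) = 128
52·t² − 256·t + 284 = 0  ⇒  m = 128² − 52·284 = 1616
m = 1616 > 0,  v_rel·d = 128 > 0  ⇒  inside

inside=yes margin=1616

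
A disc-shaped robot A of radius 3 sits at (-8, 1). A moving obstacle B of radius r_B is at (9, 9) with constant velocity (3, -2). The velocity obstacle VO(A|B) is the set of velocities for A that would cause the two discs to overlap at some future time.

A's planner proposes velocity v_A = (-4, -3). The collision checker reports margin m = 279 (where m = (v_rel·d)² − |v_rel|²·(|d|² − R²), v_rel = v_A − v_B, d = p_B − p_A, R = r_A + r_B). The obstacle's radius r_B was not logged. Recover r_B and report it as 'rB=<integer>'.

m = 279
d = (17, 8);  v_rel = (-7, -1),  |v_rel|² = 50
v_rel×d = (-7)·(8) − (-1)·(17) = -39
since m = R²·50 − (-39)²:  R² = (1521 + 279) / 50 = 36
R = √36 = 6  ⇒  r_B = 6 − 3 = 3

rB=3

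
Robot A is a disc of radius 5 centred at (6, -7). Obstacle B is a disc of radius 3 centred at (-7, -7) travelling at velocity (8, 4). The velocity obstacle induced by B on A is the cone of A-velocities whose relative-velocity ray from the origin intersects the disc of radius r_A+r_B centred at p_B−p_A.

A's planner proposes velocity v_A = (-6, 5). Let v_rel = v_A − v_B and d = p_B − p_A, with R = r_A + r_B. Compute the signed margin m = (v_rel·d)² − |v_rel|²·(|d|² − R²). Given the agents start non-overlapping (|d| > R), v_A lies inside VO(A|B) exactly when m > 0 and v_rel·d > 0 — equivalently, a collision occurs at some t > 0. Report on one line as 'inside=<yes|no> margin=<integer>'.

d = (-13, 0),  |d|² = 169;  R = 5+3 = 8,  c = 169−8² = 105
v_rel = (-14, 1),  |v_rel|² = 197;  v_rel·d = (-14)·(-13) + (1)·(0) = 182
197·t² − 364·t + 105 = 0  ⇒  m = 182² − 197·105 = 12439
m = 12439 > 0,  v_rel·d = 182 > 0  ⇒  inside

inside=yes margin=12439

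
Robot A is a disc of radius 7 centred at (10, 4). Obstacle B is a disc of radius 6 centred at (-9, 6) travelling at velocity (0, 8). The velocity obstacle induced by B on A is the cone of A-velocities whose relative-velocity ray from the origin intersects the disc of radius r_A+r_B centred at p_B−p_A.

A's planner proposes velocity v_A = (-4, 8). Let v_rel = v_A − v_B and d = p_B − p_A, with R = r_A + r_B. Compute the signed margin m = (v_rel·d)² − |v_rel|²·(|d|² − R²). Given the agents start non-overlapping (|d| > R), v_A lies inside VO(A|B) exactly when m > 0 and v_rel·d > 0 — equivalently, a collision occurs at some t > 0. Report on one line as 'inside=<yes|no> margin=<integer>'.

d = (-19, 2),  |d|² = 365;  R = 7+6 = 13,  c = 365−13² = 196
v_rel = (-4, 0),  |v_rel|² = 16;  v_rel·d = (-4)·(-19) + (0)·(2) = 76
16·t² − 152·t + 196 = 0  ⇒  m = 76² − 16·196 = 2640
m = 2640 > 0,  v_rel·d = 76 > 0  ⇒  inside

inside=yes margin=2640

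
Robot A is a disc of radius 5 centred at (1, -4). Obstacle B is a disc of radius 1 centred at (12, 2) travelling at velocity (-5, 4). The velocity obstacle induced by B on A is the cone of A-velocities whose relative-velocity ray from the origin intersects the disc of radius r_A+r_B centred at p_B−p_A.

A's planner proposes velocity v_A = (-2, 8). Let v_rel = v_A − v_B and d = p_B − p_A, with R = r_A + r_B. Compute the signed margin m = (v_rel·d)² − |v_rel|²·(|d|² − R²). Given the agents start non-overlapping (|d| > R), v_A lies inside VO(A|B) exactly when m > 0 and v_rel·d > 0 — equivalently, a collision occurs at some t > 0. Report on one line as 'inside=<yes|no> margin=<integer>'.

d = (11, 6),  |d|² = 157;  R = 5+1 = 6,  c = 157−6² = 121
v_rel = (3, 4),  |v_rel|² = 25;  v_rel·d = (3)·(11) + (4)·(6) = 57
25·t² − 114·t + 121 = 0  ⇒  m = 57² − 25·121 = 224
m = 224 > 0,  v_rel·d = 57 > 0  ⇒  inside

inside=yes margin=224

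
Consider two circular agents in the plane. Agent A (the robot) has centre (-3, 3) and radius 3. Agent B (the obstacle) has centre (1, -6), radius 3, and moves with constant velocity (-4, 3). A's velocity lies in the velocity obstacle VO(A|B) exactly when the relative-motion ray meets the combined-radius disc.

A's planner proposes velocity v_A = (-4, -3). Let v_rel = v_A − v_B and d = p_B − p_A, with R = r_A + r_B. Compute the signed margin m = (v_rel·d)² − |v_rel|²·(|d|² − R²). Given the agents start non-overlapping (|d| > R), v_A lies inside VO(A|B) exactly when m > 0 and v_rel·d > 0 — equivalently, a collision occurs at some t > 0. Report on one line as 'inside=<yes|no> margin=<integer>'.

d = (4, -9),  |d|² = 97;  R = 3+3 = 6,  c = 97−6² = 61
v_rel = (0, -6),  |v_rel|² = 36;  v_rel·d = (0)·(4) + (-6)·(-9) = 54
36·t² − 108·t + 61 = 0  ⇒  m = 54² − 36·61 = 720
m = 720 > 0,  v_rel·d = 54 > 0  ⇒  inside

inside=yes margin=720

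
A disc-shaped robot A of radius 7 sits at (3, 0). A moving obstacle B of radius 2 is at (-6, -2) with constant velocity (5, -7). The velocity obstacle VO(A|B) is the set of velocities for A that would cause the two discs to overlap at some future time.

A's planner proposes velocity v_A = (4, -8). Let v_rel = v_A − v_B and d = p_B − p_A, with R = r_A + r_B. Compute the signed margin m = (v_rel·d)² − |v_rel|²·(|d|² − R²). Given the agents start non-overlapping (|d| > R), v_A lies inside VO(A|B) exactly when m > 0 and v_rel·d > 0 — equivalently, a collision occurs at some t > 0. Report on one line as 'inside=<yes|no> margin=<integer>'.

d = (-9, -2),  |d|² = 85;  R = 7+2 = 9,  c = 85−9² = 4
v_rel = (-1, -1),  |v_rel|² = 2;  v_rel·d = (-1)·(-9) + (-1)·(-2) = 11
2·t² − 22·t + 4 = 0  ⇒  m = 11² − 2·4 = 113
m = 113 > 0,  v_rel·d = 11 > 0  ⇒  inside

inside=yes margin=113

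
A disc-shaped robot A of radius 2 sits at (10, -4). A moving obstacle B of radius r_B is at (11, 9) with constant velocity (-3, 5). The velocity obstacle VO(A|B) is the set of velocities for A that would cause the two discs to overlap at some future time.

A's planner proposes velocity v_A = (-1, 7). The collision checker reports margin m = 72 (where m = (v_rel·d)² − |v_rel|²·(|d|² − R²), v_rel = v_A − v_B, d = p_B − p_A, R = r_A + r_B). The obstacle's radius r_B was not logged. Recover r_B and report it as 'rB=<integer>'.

m = 72
d = (1, 13);  v_rel = (2, 2),  |v_rel|² = 8
v_rel×d = (2)·(13) − (2)·(1) = 24
since m = R²·8 − 24²:  R² = (576 + 72) / 8 = 81
R = √81 = 9  ⇒  r_B = 9 − 2 = 7

rB=7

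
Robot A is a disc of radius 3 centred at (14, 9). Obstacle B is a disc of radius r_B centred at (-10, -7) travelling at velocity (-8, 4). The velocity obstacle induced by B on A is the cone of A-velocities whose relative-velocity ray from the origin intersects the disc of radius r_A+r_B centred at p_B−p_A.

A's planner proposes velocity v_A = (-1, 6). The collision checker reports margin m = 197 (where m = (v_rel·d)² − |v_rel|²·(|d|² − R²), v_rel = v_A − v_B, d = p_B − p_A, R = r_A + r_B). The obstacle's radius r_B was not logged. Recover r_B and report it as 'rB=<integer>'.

m = 197
d = (-24, -16);  v_rel = (7, 2),  |v_rel|² = 53
v_rel×d = (7)·(-16) − (2)·(-24) = -64
since m = R²·53 − (-64)²:  R² = (4096 + 197) / 53 = 81
R = √81 = 9  ⇒  r_B = 9 − 3 = 6

rB=6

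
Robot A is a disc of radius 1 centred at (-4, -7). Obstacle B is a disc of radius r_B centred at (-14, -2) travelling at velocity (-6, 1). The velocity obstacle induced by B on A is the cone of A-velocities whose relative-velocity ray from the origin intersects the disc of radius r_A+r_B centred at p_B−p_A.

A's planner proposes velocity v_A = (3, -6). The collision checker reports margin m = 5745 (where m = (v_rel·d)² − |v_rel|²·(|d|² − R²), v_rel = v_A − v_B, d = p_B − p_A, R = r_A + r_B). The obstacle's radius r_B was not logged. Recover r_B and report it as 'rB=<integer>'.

m = 5745
d = (-10, 5);  v_rel = (9, -7),  |v_rel|² = 130
v_rel×d = (9)·(5) − (-7)·(-10) = -25
since m = R²·130 − (-25)²:  R² = (625 + 5745) / 130 = 49
R = √49 = 7  ⇒  r_B = 7 − 1 = 6

rB=6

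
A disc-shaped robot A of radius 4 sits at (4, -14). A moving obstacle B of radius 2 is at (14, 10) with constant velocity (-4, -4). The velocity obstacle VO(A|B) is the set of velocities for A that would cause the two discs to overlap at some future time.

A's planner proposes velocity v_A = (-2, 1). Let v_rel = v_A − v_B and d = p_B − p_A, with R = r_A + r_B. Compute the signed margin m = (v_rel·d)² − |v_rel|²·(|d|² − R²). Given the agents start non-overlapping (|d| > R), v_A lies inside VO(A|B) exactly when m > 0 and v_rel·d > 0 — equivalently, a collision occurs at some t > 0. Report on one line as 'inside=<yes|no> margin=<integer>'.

d = (10, 24),  |d|² = 676;  R = 4+2 = 6,  c = 676−6² = 640
v_rel = (2, 5),  |v_rel|² = 29;  v_rel·d = (2)·(10) + (5)·(24) = 140
29·t² − 280·t + 640 = 0  ⇒  m = 140² − 29·640 = 1040
m = 1040 > 0,  v_rel·d = 140 > 0  ⇒  inside

inside=yes margin=1040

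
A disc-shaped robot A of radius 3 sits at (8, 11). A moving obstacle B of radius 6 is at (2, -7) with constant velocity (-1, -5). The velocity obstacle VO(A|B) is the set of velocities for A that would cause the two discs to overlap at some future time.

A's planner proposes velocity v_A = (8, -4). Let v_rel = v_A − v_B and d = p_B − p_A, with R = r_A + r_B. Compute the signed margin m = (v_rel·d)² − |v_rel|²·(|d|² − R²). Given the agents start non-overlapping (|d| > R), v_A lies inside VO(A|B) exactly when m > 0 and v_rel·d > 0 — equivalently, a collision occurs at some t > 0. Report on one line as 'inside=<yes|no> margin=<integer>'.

d = (-6, -18),  |d|² = 360;  R = 3+6 = 9,  c = 360−9² = 279
v_rel = (9, 1),  |v_rel|² = 82;  v_rel·d = (9)·(-6) + (1)·(-18) = -72
82·t² + 144·t + 279 = 0  ⇒  m = (-72)² − 82·279 = -17694
m = -17694 < 0,  v_rel·d = -72 < 0  ⇒  outside

inside=no margin=-17694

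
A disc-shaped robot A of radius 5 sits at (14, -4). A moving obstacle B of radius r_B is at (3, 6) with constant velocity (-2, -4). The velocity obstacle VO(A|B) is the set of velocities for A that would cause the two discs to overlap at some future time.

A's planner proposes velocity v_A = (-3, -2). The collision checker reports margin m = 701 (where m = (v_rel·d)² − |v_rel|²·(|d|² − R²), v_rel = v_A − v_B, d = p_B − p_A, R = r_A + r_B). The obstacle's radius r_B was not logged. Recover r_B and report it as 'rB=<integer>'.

m = 701
d = (-11, 10);  v_rel = (-1, 2),  |v_rel|² = 5
v_rel×d = (-1)·(10) − (2)·(-11) = 12
since m = R²·5 − 12²:  R² = (144 + 701) / 5 = 169
R = √169 = 13  ⇒  r_B = 13 − 5 = 8

rB=8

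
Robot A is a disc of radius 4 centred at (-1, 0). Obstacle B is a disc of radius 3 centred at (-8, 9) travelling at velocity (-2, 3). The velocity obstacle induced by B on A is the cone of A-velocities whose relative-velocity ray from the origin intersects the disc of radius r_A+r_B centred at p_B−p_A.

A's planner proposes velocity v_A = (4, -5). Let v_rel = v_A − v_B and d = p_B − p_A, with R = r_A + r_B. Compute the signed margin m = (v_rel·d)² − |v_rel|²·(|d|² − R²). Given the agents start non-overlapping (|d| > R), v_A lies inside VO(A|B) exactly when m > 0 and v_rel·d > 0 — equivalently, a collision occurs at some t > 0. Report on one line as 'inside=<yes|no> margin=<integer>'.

d = (-7, 9),  |d|² = 130;  R = 4+3 = 7,  c = 130−7² = 81
v_rel = (6, -8),  |v_rel|² = 100;  v_rel·d = (6)·(-7) + (-8)·(9) = -114
100·t² + 228·t + 81 = 0  ⇒  m = (-114)² − 100·81 = 4896
m = 4896 > 0,  v_rel·d = -114 < 0  ⇒  outside

inside=no margin=4896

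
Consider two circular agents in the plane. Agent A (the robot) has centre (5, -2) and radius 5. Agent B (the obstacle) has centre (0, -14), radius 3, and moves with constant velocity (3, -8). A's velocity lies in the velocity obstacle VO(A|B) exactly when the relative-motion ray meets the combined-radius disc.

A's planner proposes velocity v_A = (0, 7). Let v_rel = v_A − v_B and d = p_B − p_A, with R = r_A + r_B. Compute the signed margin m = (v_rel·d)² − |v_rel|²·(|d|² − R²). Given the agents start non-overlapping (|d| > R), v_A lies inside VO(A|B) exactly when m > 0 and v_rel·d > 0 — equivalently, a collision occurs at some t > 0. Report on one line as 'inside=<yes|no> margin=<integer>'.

d = (-5, -12),  |d|² = 169;  R = 5+3 = 8,  c = 169−8² = 105
v_rel = (-3, 15),  |v_rel|² = 234;  v_rel·d = (-3)·(-5) + (15)·(-12) = -165
234·t² + 330·t + 105 = 0  ⇒  m = (-165)² − 234·105 = 2655
m = 2655 > 0,  v_rel·d = -165 < 0  ⇒  outside

inside=no margin=2655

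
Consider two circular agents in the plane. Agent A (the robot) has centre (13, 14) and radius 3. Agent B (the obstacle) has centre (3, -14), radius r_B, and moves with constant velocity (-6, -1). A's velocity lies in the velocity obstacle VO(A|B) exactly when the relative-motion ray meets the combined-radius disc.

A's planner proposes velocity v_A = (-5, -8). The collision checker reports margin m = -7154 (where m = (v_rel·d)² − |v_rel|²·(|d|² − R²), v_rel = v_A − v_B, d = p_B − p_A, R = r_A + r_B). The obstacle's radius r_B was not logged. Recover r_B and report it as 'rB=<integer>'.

m = -7154
d = (-10, -28);  v_rel = (1, -7),  |v_rel|² = 50
v_rel×d = (1)·(-28) − (-7)·(-10) = -98
since m = R²·50 − (-98)²:  R² = (9604 + -7154) / 50 = 49
R = √49 = 7  ⇒  r_B = 7 − 3 = 4

rB=4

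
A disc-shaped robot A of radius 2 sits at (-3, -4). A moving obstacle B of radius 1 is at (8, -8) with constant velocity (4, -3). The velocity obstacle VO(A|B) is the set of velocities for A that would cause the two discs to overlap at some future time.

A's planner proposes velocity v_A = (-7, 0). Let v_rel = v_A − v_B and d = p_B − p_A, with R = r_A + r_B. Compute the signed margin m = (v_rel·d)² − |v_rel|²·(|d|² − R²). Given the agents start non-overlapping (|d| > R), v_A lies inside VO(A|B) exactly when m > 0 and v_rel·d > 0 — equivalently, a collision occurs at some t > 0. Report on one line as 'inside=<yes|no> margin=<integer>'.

d = (11, -4),  |d|² = 137;  R = 2+1 = 3,  c = 137−3² = 128
v_rel = (-11, 3),  |v_rel|² = 130;  v_rel·d = (-11)·(11) + (3)·(-4) = -133
130·t² + 266·t + 128 = 0  ⇒  m = (-133)² − 130·128 = 1049
m = 1049 > 0,  v_rel·d = -133 < 0  ⇒  outside

inside=no margin=1049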